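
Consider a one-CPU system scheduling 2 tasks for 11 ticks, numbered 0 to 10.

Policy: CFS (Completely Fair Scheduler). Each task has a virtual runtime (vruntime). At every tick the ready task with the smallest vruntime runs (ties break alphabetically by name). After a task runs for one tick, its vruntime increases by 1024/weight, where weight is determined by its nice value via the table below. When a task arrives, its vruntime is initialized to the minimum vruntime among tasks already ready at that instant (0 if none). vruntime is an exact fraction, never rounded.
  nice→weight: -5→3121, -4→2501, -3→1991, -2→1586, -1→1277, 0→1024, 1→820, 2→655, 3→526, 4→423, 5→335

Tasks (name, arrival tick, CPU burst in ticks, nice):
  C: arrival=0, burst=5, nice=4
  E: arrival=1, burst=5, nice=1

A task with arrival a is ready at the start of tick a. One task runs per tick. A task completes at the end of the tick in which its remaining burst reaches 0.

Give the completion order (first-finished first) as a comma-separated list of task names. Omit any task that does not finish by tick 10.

t=0: vr[C=0] → run C
t=1: vr[C=1024/423 E=1024/423] → run C
t=2: vr[C=2048/423 E=1024/423] → run E
t=3: vr[C=2048/423 E=318208/86715] → run E
t=4: vr[C=2048/423 E=426496/86715] → run C
t=5: vr[C=1024/141 E=426496/86715] → run E
t=6: vr[C=1024/141 E=534784/86715] → run E
t=7: vr[C=1024/141 E=643072/86715] → run C
t=8: vr[C=4096/423 E=643072/86715] → run E
t=9: vr[C=4096/423] → run C
t=10: (idle)

completion order = E, C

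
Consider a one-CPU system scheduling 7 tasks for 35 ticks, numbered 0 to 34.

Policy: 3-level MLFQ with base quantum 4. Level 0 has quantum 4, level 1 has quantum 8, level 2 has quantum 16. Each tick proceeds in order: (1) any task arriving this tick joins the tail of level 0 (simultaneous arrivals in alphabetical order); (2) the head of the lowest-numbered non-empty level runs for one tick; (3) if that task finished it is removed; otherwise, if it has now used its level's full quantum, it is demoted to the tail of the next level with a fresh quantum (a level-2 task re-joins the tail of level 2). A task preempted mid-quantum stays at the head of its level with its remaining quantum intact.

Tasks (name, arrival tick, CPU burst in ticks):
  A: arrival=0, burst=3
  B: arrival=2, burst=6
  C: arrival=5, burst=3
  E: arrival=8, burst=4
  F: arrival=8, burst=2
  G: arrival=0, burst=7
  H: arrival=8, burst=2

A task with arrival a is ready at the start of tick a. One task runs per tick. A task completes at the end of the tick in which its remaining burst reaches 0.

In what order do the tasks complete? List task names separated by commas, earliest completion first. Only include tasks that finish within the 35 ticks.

completion order = A, C, E, F, H, G, B

t=0: L0/L1/L2 = AG/-/- → run A
t=1: L0/L1/L2 = AG/-/- → run A
t=2: L0/L1/L2 = AGB/-/- → run A
t=3: L0/L1/L2 = GB/-/- → run G
t=4: L0/L1/L2 = GB/-/- → run G
t=5: L0/L1/L2 = GBC/-/- → run G
t=6: L0/L1/L2 = GBC/-/- → run G
t=7: L0/L1/L2 = BC/G/- → run B
t=8: L0/L1/L2 = BCEFH/G/- → run B
t=9: L0/L1/L2 = BCEFH/G/- → run B
t=10: L0/L1/L2 = BCEFH/G/- → run B
t=11: L0/L1/L2 = CEFH/GB/- → run C
t=12: L0/L1/L2 = CEFH/GB/- → run C
t=13: L0/L1/L2 = CEFH/GB/- → run C
t=14: L0/L1/L2 = EFH/GB/- → run E
t=15: L0/L1/L2 = EFH/GB/- → run E
t=16: L0/L1/L2 = EFH/GB/- → run E
t=17: L0/L1/L2 = EFH/GB/- → run E
t=18: L0/L1/L2 = FH/GB/- → run F
t=19: L0/L1/L2 = FH/GB/- → run F
t=20: L0/L1/L2 = H/GB/- → run H
t=21: L0/L1/L2 = H/GB/- → run H
t=22: L0/L1/L2 = -/GB/- → run G
t=23: L0/L1/L2 = -/GB/- → run G
t=24: L0/L1/L2 = -/GB/- → run G
t=25: L0/L1/L2 = -/B/- → run B
t=26: L0/L1/L2 = -/B/- → run B
t=27: (idle)
t=28: (idle)
t=29: (idle)
t=30: (idle)
t=31: (idle)
t=32: (idle)
t=33: (idle)
t=34: (idle)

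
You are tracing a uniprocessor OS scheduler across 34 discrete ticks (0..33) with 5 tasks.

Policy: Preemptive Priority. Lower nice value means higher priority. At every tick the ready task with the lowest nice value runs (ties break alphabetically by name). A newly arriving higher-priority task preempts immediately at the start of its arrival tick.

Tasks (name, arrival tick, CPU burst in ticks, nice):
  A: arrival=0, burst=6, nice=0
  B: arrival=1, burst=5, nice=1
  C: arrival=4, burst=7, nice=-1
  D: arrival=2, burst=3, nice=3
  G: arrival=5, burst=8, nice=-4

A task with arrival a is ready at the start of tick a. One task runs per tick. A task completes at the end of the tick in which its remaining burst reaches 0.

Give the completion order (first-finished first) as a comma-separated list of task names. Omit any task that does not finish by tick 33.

t=0: ready={A} → run A
t=1: ready={A,B} → run A
t=2: ready={A,B,D} → run A
t=3: ready={A,B,D} → run A
t=4: ready={A,B,C,D} → run C
t=5: ready={A,B,C,D,G} → run G
t=6: ready={A,B,C,D,G} → run G
t=7: ready={A,B,C,D,G} → run G
t=8: ready={A,B,C,D,G} → run G
t=9: ready={A,B,C,D,G} → run G
t=10: ready={A,B,C,D,G} → run G
t=11: ready={A,B,C,D,G} → run G
t=12: ready={A,B,C,D,G} → run G
t=13: ready={A,B,C,D} → run C
t=14: ready={A,B,C,D} → run C
t=15: ready={A,B,C,D} → run C
t=16: ready={A,B,C,D} → run C
t=17: ready={A,B,C,D} → run C
t=18: ready={A,B,C,D} → run C
t=19: ready={A,B,D} → run A
t=20: ready={A,B,D} → run A
t=21: ready={B,D} → run B
t=22: ready={B,D} → run B
t=23: ready={B,D} → run B
t=24: ready={B,D} → run B
t=25: ready={B,D} → run B
t=26: ready={D} → run D
t=27: ready={D} → run D
t=28: ready={D} → run D
t=29: (idle)
t=30: (idle)
t=31: (idle)
t=32: (idle)
t=33: (idle)

completion order = G, C, A, B, D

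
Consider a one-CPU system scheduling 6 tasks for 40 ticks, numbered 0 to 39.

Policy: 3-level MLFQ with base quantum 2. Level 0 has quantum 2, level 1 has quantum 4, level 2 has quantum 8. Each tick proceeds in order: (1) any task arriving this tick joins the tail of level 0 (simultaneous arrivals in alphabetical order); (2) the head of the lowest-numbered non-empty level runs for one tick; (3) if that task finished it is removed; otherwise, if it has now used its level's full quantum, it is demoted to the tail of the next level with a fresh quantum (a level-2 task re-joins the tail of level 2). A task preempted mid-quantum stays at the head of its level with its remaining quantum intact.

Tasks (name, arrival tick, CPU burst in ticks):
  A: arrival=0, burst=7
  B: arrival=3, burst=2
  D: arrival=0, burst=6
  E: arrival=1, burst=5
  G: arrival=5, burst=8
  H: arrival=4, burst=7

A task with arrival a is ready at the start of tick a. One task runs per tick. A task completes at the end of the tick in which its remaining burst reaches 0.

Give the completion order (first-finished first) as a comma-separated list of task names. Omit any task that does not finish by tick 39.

t=0: L0/L1/L2 = AD/-/- → run A
t=1: L0/L1/L2 = ADE/-/- → run A
t=2: L0/L1/L2 = DE/A/- → run D
t=3: L0/L1/L2 = DEB/A/- → run D
t=4: L0/L1/L2 = EBH/AD/- → run E
t=5: L0/L1/L2 = EBHG/AD/- → run E
t=6: L0/L1/L2 = BHG/ADE/- → run B
t=7: L0/L1/L2 = BHG/ADE/- → run B
t=8: L0/L1/L2 = HG/ADE/- → run H
t=9: L0/L1/L2 = HG/ADE/- → run H
t=10: L0/L1/L2 = G/ADEH/- → run G
t=11: L0/L1/L2 = G/ADEH/- → run G
t=12: L0/L1/L2 = -/ADEHG/- → run A
t=13: L0/L1/L2 = -/ADEHG/- → run A
t=14: L0/L1/L2 = -/ADEHG/- → run A
t=15: L0/L1/L2 = -/ADEHG/- → run A
t=16: L0/L1/L2 = -/DEHG/A → run D
t=17: L0/L1/L2 = -/DEHG/A → run D
t=18: L0/L1/L2 = -/DEHG/A → run D
t=19: L0/L1/L2 = -/DEHG/A → run D
t=20: L0/L1/L2 = -/EHG/A → run E
t=21: L0/L1/L2 = -/EHG/A → run E
t=22: L0/L1/L2 = -/EHG/A → run E
t=23: L0/L1/L2 = -/HG/A → run H
t=24: L0/L1/L2 = -/HG/A → run H
t=25: L0/L1/L2 = -/HG/A → run H
t=26: L0/L1/L2 = -/HG/A → run H
t=27: L0/L1/L2 = -/G/AH → run G
t=28: L0/L1/L2 = -/G/AH → run G
t=29: L0/L1/L2 = -/G/AH → run G
t=30: L0/L1/L2 = -/G/AH → run G
t=31: L0/L1/L2 = -/-/AHG → run A
t=32: L0/L1/L2 = -/-/HG → run H
t=33: L0/L1/L2 = -/-/G → run G
t=34: L0/L1/L2 = -/-/G → run G
t=35: (idle)
t=36: (idle)
t=37: (idle)
t=38: (idle)
t=39: (idle)

completion order = B, D, E, A, H, G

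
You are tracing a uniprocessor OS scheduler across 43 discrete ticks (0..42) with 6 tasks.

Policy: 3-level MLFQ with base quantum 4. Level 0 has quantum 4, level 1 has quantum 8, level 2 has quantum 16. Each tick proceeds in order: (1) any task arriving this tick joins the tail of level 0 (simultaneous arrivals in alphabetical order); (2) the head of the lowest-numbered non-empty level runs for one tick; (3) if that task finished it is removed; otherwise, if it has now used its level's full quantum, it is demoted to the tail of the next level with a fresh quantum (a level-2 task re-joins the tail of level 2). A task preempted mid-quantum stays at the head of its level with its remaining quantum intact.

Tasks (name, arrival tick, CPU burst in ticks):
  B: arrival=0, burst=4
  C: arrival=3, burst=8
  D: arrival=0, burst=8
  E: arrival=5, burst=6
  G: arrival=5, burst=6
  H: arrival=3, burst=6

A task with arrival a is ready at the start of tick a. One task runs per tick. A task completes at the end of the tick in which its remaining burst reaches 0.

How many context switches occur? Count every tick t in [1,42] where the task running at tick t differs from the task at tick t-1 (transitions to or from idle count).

t=0: L0/L1/L2 = BD/-/- → run B
t=1: L0/L1/L2 = BD/-/- → run B
t=2: L0/L1/L2 = BD/-/- → run B
t=3: L0/L1/L2 = BDCH/-/- → run B
t=4: L0/L1/L2 = DCH/-/- → run D
t=5: L0/L1/L2 = DCHEG/-/- → run D
t=6: L0/L1/L2 = DCHEG/-/- → run D
t=7: L0/L1/L2 = DCHEG/-/- → run D
t=8: L0/L1/L2 = CHEG/D/- → run C
t=9: L0/L1/L2 = CHEG/D/- → run C
t=10: L0/L1/L2 = CHEG/D/- → run C
t=11: L0/L1/L2 = CHEG/D/- → run C
t=12: L0/L1/L2 = HEG/DC/- → run H
t=13: L0/L1/L2 = HEG/DC/- → run H
t=14: L0/L1/L2 = HEG/DC/- → run H
t=15: L0/L1/L2 = HEG/DC/- → run H
t=16: L0/L1/L2 = EG/DCH/- → run E
t=17: L0/L1/L2 = EG/DCH/- → run E
t=18: L0/L1/L2 = EG/DCH/- → run E
t=19: L0/L1/L2 = EG/DCH/- → run E
t=20: L0/L1/L2 = G/DCHE/- → run G
t=21: L0/L1/L2 = G/DCHE/- → run G
t=22: L0/L1/L2 = G/DCHE/- → run G
t=23: L0/L1/L2 = G/DCHE/- → run G
t=24: L0/L1/L2 = -/DCHEG/- → run D
t=25: L0/L1/L2 = -/DCHEG/- → run D
t=26: L0/L1/L2 = -/DCHEG/- → run D
t=27: L0/L1/L2 = -/DCHEG/- → run D
t=28: L0/L1/L2 = -/CHEG/- → run C
t=29: L0/L1/L2 = -/CHEG/- → run C
t=30: L0/L1/L2 = -/CHEG/- → run C
t=31: L0/L1/L2 = -/CHEG/- → run C
t=32: L0/L1/L2 = -/HEG/- → run H
t=33: L0/L1/L2 = -/HEG/- → run H
t=34: L0/L1/L2 = -/EG/- → run E
t=35: L0/L1/L2 = -/EG/- → run E
t=36: L0/L1/L2 = -/G/- → run G
t=37: L0/L1/L2 = -/G/- → run G
t=38: (idle)
t=39: (idle)
t=40: (idle)
t=41: (idle)
t=42: (idle)

context switches = 11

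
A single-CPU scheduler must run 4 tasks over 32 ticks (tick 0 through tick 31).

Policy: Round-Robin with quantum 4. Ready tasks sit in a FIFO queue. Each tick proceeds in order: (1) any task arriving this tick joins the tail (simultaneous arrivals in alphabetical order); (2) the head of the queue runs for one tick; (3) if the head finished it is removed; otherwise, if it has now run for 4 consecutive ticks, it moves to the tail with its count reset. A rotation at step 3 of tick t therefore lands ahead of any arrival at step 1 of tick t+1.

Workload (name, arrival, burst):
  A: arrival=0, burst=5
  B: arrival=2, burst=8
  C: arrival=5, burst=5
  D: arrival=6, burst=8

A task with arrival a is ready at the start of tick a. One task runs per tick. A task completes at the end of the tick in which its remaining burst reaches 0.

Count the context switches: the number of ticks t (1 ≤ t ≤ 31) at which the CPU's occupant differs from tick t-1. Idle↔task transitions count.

context switches = 8

t=0: queue=[A] q_used=0 → run A
t=1: queue=[A] q_used=1 → run A
t=2: queue=[A,B] q_used=2 → run A
t=3: queue=[A,B] q_used=3 → run A
t=4: queue=[B,A] q_used=0 → run B
t=5: queue=[B,A,C] q_used=1 → run B
t=6: queue=[B,A,C,D] q_used=2 → run B
t=7: queue=[B,A,C,D] q_used=3 → run B
t=8: queue=[A,C,D,B] q_used=0 → run A
t=9: queue=[C,D,B] q_used=0 → run C
t=10: queue=[C,D,B] q_used=1 → run C
t=11: queue=[C,D,B] q_used=2 → run C
t=12: queue=[C,D,B] q_used=3 → run C
t=13: queue=[D,B,C] q_used=0 → run D
t=14: queue=[D,B,C] q_used=1 → run D
t=15: queue=[D,B,C] q_used=2 → run D
t=16: queue=[D,B,C] q_used=3 → run D
t=17: queue=[B,C,D] q_used=0 → run B
t=18: queue=[B,C,D] q_used=1 → run B
t=19: queue=[B,C,D] q_used=2 → run B
t=20: queue=[B,C,D] q_used=3 → run B
t=21: queue=[C,D] q_used=0 → run C
t=22: queue=[D] q_used=0 → run D
t=23: queue=[D] q_used=1 → run D
t=24: queue=[D] q_used=2 → run D
t=25: queue=[D] q_used=3 → run D
t=26: (idle)
t=27: (idle)
t=28: (idle)
t=29: (idle)
t=30: (idle)
t=31: (idle)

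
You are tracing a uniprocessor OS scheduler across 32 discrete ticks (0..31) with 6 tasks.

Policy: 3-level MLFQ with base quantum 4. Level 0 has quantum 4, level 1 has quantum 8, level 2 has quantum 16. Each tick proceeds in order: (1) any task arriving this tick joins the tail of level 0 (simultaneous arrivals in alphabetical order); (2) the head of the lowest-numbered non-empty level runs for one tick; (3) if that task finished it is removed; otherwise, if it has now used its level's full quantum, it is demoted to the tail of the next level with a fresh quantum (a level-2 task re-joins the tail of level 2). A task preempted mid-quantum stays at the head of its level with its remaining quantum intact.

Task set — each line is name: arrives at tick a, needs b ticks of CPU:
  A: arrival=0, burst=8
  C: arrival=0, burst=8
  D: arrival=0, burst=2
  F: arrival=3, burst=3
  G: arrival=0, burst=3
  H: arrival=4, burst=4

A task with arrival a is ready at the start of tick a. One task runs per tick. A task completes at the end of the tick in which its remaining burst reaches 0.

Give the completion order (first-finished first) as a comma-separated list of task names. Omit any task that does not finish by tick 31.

completion order = D, G, F, H, A, C

t=0: L0/L1/L2 = ACDG/-/- → run A
t=1: L0/L1/L2 = ACDG/-/- → run A
t=2: L0/L1/L2 = ACDG/-/- → run A
t=3: L0/L1/L2 = ACDGF/-/- → run A
t=4: L0/L1/L2 = CDGFH/A/- → run C
t=5: L0/L1/L2 = CDGFH/A/- → run C
t=6: L0/L1/L2 = CDGFH/A/- → run C
t=7: L0/L1/L2 = CDGFH/A/- → run C
t=8: L0/L1/L2 = DGFH/AC/- → run D
t=9: L0/L1/L2 = DGFH/AC/- → run D
t=10: L0/L1/L2 = GFH/AC/- → run G
t=11: L0/L1/L2 = GFH/AC/- → run G
t=12: L0/L1/L2 = GFH/AC/- → run G
t=13: L0/L1/L2 = FH/AC/- → run F
t=14: L0/L1/L2 = FH/AC/- → run F
t=15: L0/L1/L2 = FH/AC/- → run F
t=16: L0/L1/L2 = H/AC/- → run H
t=17: L0/L1/L2 = H/AC/- → run H
t=18: L0/L1/L2 = H/AC/- → run H
t=19: L0/L1/L2 = H/AC/- → run H
t=20: L0/L1/L2 = -/AC/- → run A
t=21: L0/L1/L2 = -/AC/- → run A
t=22: L0/L1/L2 = -/AC/- → run A
t=23: L0/L1/L2 = -/AC/- → run A
t=24: L0/L1/L2 = -/C/- → run C
t=25: L0/L1/L2 = -/C/- → run C
t=26: L0/L1/L2 = -/C/- → run C
t=27: L0/L1/L2 = -/C/- → run C
t=28: (idle)
t=29: (idle)
t=30: (idle)
t=31: (idle)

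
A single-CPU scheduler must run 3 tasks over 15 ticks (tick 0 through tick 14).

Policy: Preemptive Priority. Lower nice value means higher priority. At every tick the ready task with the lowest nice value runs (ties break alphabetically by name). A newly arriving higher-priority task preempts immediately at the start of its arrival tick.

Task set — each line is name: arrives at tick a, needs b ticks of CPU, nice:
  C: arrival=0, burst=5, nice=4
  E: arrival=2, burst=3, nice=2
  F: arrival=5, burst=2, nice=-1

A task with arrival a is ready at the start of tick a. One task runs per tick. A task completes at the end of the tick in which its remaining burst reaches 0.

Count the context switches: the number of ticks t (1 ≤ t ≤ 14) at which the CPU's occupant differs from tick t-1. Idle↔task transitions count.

t=0: ready={C} → run C
t=1: ready={C} → run C
t=2: ready={C,E} → run E
t=3: ready={C,E} → run E
t=4: ready={C,E} → run E
t=5: ready={C,F} → run F
t=6: ready={C,F} → run F
t=7: ready={C} → run C
t=8: ready={C} → run C
t=9: ready={C} → run C
t=10: (idle)
t=11: (idle)
t=12: (idle)
t=13: (idle)
t=14: (idle)

context switches = 4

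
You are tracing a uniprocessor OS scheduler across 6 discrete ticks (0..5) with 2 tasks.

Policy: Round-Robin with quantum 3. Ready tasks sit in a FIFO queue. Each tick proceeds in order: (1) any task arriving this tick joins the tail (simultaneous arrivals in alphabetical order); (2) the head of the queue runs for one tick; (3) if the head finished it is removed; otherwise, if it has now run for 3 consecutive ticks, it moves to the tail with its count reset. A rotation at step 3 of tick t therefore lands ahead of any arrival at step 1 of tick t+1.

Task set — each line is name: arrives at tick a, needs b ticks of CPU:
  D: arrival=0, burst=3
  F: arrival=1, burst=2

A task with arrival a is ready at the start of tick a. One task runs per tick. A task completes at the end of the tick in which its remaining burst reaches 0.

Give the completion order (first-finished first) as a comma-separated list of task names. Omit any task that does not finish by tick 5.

completion order = D, F

t=0: queue=[D] q_used=0 → run D
t=1: queue=[D,F] q_used=1 → run D
t=2: queue=[D,F] q_used=2 → run D
t=3: queue=[F] q_used=0 → run F
t=4: queue=[F] q_used=1 → run F
t=5: (idle)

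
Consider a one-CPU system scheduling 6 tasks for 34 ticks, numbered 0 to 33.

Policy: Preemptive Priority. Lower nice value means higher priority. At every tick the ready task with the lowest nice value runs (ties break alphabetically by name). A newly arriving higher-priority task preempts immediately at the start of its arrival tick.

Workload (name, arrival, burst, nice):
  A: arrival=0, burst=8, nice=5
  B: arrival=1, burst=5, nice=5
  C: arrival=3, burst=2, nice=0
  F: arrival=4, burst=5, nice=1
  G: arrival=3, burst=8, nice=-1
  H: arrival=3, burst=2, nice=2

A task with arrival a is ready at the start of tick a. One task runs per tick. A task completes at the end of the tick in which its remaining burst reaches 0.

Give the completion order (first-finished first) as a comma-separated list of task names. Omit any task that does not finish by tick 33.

completion order = G, C, F, H, A, B

t=0: ready={A} → run A
t=1: ready={A,B} → run A
t=2: ready={A,B} → run A
t=3: ready={A,B,C,G,H} → run G
t=4: ready={A,B,C,F,G,H} → run G
t=5: ready={A,B,C,F,G,H} → run G
t=6: ready={A,B,C,F,G,H} → run G
t=7: ready={A,B,C,F,G,H} → run G
t=8: ready={A,B,C,F,G,H} → run G
t=9: ready={A,B,C,F,G,H} → run G
t=10: ready={A,B,C,F,G,H} → run G
t=11: ready={A,B,C,F,H} → run C
t=12: ready={A,B,C,F,H} → run C
t=13: ready={A,B,F,H} → run F
t=14: ready={A,B,F,H} → run F
t=15: ready={A,B,F,H} → run F
t=16: ready={A,B,F,H} → run F
t=17: ready={A,B,F,H} → run F
t=18: ready={A,B,H} → run H
t=19: ready={A,B,H} → run H
t=20: ready={A,B} → run A
t=21: ready={A,B} → run A
t=22: ready={A,B} → run A
t=23: ready={A,B} → run A
t=24: ready={A,B} → run A
t=25: ready={B} → run B
t=26: ready={B} → run B
t=27: ready={B} → run B
t=28: ready={B} → run B
t=29: ready={B} → run B
t=30: (idle)
t=31: (idle)
t=32: (idle)
t=33: (idle)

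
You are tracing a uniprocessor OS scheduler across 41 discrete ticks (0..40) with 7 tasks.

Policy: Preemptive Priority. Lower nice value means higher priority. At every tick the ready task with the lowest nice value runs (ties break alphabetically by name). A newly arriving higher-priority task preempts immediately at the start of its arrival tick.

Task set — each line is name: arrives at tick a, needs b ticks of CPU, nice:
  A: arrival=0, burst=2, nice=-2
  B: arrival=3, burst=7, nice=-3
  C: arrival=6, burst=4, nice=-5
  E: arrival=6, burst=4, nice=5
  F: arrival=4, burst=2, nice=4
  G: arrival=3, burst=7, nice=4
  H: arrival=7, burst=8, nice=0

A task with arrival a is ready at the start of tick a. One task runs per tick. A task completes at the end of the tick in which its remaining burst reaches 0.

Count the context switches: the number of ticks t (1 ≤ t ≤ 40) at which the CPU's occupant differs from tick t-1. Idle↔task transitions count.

t=0: ready={A} → run A
t=1: ready={A} → run A
t=2: (idle)
t=3: ready={B,G} → run B
t=4: ready={B,F,G} → run B
t=5: ready={B,F,G} → run B
t=6: ready={B,C,E,F,G} → run C
t=7: ready={B,C,E,F,G,H} → run C
t=8: ready={B,C,E,F,G,H} → run C
t=9: ready={B,C,E,F,G,H} → run C
t=10: ready={B,E,F,G,H} → run B
t=11: ready={B,E,F,G,H} → run B
t=12: ready={B,E,F,G,H} → run B
t=13: ready={B,E,F,G,H} → run B
t=14: ready={E,F,G,H} → run H
t=15: ready={E,F,G,H} → run H
t=16: ready={E,F,G,H} → run H
t=17: ready={E,F,G,H} → run H
t=18: ready={E,F,G,H} → run H
t=19: ready={E,F,G,H} → run H
t=20: ready={E,F,G,H} → run H
t=21: ready={E,F,G,H} → run H
t=22: ready={E,F,G} → run F
t=23: ready={E,F,G} → run F
t=24: ready={E,G} → run G
t=25: ready={E,G} → run G
t=26: ready={E,G} → run G
t=27: ready={E,G} → run G
t=28: ready={E,G} → run G
t=29: ready={E,G} → run G
t=30: ready={E,G} → run G
t=31: ready={E} → run E
t=32: ready={E} → run E
t=33: ready={E} → run E
t=34: ready={E} → run E
t=35: (idle)
t=36: (idle)
t=37: (idle)
t=38: (idle)
t=39: (idle)
t=40: (idle)

context switches = 9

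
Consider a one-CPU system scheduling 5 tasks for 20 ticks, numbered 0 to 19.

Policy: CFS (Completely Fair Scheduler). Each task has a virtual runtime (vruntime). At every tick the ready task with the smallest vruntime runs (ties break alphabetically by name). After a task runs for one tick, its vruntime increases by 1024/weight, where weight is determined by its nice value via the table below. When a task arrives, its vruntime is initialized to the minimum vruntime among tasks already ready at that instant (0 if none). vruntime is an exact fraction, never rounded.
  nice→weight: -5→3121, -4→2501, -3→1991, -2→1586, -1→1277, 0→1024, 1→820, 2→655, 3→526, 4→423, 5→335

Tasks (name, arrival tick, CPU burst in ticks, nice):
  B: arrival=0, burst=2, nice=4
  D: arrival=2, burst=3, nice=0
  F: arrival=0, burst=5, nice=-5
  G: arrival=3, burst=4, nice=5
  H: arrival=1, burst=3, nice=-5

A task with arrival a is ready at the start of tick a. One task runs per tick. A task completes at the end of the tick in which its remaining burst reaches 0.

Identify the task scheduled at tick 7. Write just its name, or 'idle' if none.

running at tick 7 = F

t=0: vr[B=0 F=0] → run B
t=1: vr[B=1024/423 F=0 H=0] → run F
t=2: vr[B=1024/423 D=0 F=1024/3121 H=0] → run D
t=3: vr[B=1024/423 D=1 F=1024/3121 G=0 H=0] → run G
t=4: vr[B=1024/423 D=1 F=1024/3121 G=1024/335 H=0] → run H
t=5: vr[B=1024/423 D=1 F=1024/3121 G=1024/335 H=1024/3121] → run F
t=6: vr[B=1024/423 D=1 F=2048/3121 G=1024/335 H=1024/3121] → run H
t=7: vr[B=1024/423 D=1 F=2048/3121 G=1024/335 H=2048/3121] → run F
t=8: vr[B=1024/423 D=1 F=3072/3121 G=1024/335 H=2048/3121] → run H
t=9: vr[B=1024/423 D=1 F=3072/3121 G=1024/335] → run F
t=10: vr[B=1024/423 D=1 F=4096/3121 G=1024/335] → run D
t=11: vr[B=1024/423 D=2 F=4096/3121 G=1024/335] → run F
t=12: vr[B=1024/423 D=2 G=1024/335] → run D
t=13: vr[B=1024/423 G=1024/335] → run B
t=14: vr[G=1024/335] → run G
t=15: vr[G=2048/335] → run G
t=16: vr[G=3072/335] → run G
t=17: (idle)
t=18: (idle)
t=19: (idle)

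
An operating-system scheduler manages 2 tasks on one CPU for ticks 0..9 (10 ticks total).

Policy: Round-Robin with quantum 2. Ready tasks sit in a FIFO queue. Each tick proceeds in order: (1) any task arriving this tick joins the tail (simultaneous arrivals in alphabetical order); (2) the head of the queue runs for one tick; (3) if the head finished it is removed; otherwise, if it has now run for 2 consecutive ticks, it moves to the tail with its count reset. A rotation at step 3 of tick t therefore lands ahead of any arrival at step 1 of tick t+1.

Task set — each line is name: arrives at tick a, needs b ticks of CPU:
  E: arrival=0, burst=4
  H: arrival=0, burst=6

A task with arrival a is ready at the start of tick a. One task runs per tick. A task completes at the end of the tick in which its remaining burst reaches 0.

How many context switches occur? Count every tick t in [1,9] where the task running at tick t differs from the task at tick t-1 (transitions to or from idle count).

t=0: queue=[E,H] q_used=0 → run E
t=1: queue=[E,H] q_used=1 → run E
t=2: queue=[H,E] q_used=0 → run H
t=3: queue=[H,E] q_used=1 → run H
t=4: queue=[E,H] q_used=0 → run E
t=5: queue=[E,H] q_used=1 → run E
t=6: queue=[H] q_used=0 → run H
t=7: queue=[H] q_used=1 → run H
t=8: queue=[H] q_used=0 → run H
t=9: queue=[H] q_used=1 → run H

context switches = 3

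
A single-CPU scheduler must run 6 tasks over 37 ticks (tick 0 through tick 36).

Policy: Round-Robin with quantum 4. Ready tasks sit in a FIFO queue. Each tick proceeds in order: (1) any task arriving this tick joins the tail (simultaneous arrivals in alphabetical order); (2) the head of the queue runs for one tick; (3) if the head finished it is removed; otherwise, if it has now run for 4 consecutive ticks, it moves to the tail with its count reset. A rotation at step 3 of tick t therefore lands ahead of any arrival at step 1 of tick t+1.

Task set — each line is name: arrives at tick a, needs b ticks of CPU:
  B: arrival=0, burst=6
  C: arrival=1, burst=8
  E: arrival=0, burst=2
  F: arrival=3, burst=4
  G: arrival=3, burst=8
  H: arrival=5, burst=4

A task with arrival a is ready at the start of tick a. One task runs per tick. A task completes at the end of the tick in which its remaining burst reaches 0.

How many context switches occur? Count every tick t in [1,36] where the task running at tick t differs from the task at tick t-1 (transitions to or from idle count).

t=0: queue=[B,E] q_used=0 → run B
t=1: queue=[B,E,C] q_used=1 → run B
t=2: queue=[B,E,C] q_used=2 → run B
t=3: queue=[B,E,C,F,G] q_used=3 → run B
t=4: queue=[E,C,F,G,B] q_used=0 → run E
t=5: queue=[E,C,F,G,B,H] q_used=1 → run E
t=6: queue=[C,F,G,B,H] q_used=0 → run C
t=7: queue=[C,F,G,B,H] q_used=1 → run C
t=8: queue=[C,F,G,B,H] q_used=2 → run C
t=9: queue=[C,F,G,B,H] q_used=3 → run C
t=10: queue=[F,G,B,H,C] q_used=0 → run F
t=11: queue=[F,G,B,H,C] q_used=1 → run F
t=12: queue=[F,G,B,H,C] q_used=2 → run F
t=13: queue=[F,G,B,H,C] q_used=3 → run F
t=14: queue=[G,B,H,C] q_used=0 → run G
t=15: queue=[G,B,H,C] q_used=1 → run G
t=16: queue=[G,B,H,C] q_used=2 → run G
t=17: queue=[G,B,H,C] q_used=3 → run G
t=18: queue=[B,H,C,G] q_used=0 → run B
t=19: queue=[B,H,C,G] q_used=1 → run B
t=20: queue=[H,C,G] q_used=0 → run H
t=21: queue=[H,C,G] q_used=1 → run H
t=22: queue=[H,C,G] q_used=2 → run H
t=23: queue=[H,C,G] q_used=3 → run H
t=24: queue=[C,G] q_used=0 → run C
t=25: queue=[C,G] q_used=1 → run C
t=26: queue=[C,G] q_used=2 → run C
t=27: queue=[C,G] q_used=3 → run C
t=28: queue=[G] q_used=0 → run G
t=29: queue=[G] q_used=1 → run G
t=30: queue=[G] q_used=2 → run G
t=31: queue=[G] q_used=3 → run G
t=32: (idle)
t=33: (idle)
t=34: (idle)
t=35: (idle)
t=36: (idle)

context switches = 9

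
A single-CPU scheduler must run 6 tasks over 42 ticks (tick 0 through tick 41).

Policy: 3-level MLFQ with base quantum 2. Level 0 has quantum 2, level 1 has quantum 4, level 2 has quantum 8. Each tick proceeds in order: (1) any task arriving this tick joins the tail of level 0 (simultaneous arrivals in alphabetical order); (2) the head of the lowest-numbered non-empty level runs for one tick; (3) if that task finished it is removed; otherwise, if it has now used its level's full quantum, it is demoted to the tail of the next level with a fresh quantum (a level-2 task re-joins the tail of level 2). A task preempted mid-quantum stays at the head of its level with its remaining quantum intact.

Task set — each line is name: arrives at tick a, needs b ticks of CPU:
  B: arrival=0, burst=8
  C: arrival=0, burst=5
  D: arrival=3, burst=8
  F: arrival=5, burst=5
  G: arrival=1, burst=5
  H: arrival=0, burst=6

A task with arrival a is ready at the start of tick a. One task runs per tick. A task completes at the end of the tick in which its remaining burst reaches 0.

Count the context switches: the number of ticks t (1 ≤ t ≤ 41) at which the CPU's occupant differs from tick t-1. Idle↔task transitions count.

context switches = 14

t=0: L0/L1/L2 = BCH/-/- → run B
t=1: L0/L1/L2 = BCHG/-/- → run B
t=2: L0/L1/L2 = CHG/B/- → run C
t=3: L0/L1/L2 = CHGD/B/- → run C
t=4: L0/L1/L2 = HGD/BC/- → run H
t=5: L0/L1/L2 = HGDF/BC/- → run H
t=6: L0/L1/L2 = GDF/BCH/- → run G
t=7: L0/L1/L2 = GDF/BCH/- → run G
t=8: L0/L1/L2 = DF/BCHG/- → run D
t=9: L0/L1/L2 = DF/BCHG/- → run D
t=10: L0/L1/L2 = F/BCHGD/- → run F
t=11: L0/L1/L2 = F/BCHGD/- → run F
t=12: L0/L1/L2 = -/BCHGDF/- → run B
t=13: L0/L1/L2 = -/BCHGDF/- → run B
t=14: L0/L1/L2 = -/BCHGDF/- → run B
t=15: L0/L1/L2 = -/BCHGDF/- → run B
t=16: L0/L1/L2 = -/CHGDF/B → run C
t=17: L0/L1/L2 = -/CHGDF/B → run C
t=18: L0/L1/L2 = -/CHGDF/B → run C
t=19: L0/L1/L2 = -/HGDF/B → run H
t=20: L0/L1/L2 = -/HGDF/B → run H
t=21: L0/L1/L2 = -/HGDF/B → run H
t=22: L0/L1/L2 = -/HGDF/B → run H
t=23: L0/L1/L2 = -/GDF/B → run G
t=24: L0/L1/L2 = -/GDF/B → run G
t=25: L0/L1/L2 = -/GDF/B → run G
t=26: L0/L1/L2 = -/DF/B → run D
t=27: L0/L1/L2 = -/DF/B → run D
t=28: L0/L1/L2 = -/DF/B → run D
t=29: L0/L1/L2 = -/DF/B → run D
t=30: L0/L1/L2 = -/F/BD → run F
t=31: L0/L1/L2 = -/F/BD → run F
t=32: L0/L1/L2 = -/F/BD → run F
t=33: L0/L1/L2 = -/-/BD → run B
t=34: L0/L1/L2 = -/-/BD → run B
t=35: L0/L1/L2 = -/-/D → run D
t=36: L0/L1/L2 = -/-/D → run D
t=37: (idle)
t=38: (idle)
t=39: (idle)
t=40: (idle)
t=41: (idle)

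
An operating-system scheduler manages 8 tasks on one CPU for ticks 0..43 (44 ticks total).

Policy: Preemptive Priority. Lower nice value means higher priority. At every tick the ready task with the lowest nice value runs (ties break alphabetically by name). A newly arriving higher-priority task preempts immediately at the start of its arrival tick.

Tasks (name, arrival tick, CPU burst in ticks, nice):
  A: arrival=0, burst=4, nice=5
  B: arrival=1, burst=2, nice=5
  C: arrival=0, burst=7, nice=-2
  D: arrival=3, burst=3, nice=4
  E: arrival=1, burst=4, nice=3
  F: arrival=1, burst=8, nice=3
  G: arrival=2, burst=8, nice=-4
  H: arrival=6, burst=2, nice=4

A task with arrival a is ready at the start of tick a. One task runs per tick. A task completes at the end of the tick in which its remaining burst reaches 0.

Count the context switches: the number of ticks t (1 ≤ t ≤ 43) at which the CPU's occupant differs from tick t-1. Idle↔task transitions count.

t=0: ready={A,C} → run C
t=1: ready={A,B,C,E,F} → run C
t=2: ready={A,B,C,E,F,G} → run G
t=3: ready={A,B,C,D,E,F,G} → run G
t=4: ready={A,B,C,D,E,F,G} → run G
t=5: ready={A,B,C,D,E,F,G} → run G
t=6: ready={A,B,C,D,E,F,G,H} → run G
t=7: ready={A,B,C,D,E,F,G,H} → run G
t=8: ready={A,B,C,D,E,F,G,H} → run G
t=9: ready={A,B,C,D,E,F,G,H} → run G
t=10: ready={A,B,C,D,E,F,H} → run C
t=11: ready={A,B,C,D,E,F,H} → run C
t=12: ready={A,B,C,D,E,F,H} → run C
t=13: ready={A,B,C,D,E,F,H} → run C
t=14: ready={A,B,C,D,E,F,H} → run C
t=15: ready={A,B,D,E,F,H} → run E
t=16: ready={A,B,D,E,F,H} → run E
t=17: ready={A,B,D,E,F,H} → run E
t=18: ready={A,B,D,E,F,H} → run E
t=19: ready={A,B,D,F,H} → run F
t=20: ready={A,B,D,F,H} → run F
t=21: ready={A,B,D,F,H} → run F
t=22: ready={A,B,D,F,H} → run F
t=23: ready={A,B,D,F,H} → run F
t=24: ready={A,B,D,F,H} → run F
t=25: ready={A,B,D,F,H} → run F
t=26: ready={A,B,D,F,H} → run F
t=27: ready={A,B,D,H} → run D
t=28: ready={A,B,D,H} → run D
t=29: ready={A,B,D,H} → run D
t=30: ready={A,B,H} → run H
t=31: ready={A,B,H} → run H
t=32: ready={A,B} → run A
t=33: ready={A,B} → run A
t=34: ready={A,B} → run A
t=35: ready={A,B} → run A
t=36: ready={B} → run B
t=37: ready={B} → run B
t=38: (idle)
t=39: (idle)
t=40: (idle)
t=41: (idle)
t=42: (idle)
t=43: (idle)

context switches = 9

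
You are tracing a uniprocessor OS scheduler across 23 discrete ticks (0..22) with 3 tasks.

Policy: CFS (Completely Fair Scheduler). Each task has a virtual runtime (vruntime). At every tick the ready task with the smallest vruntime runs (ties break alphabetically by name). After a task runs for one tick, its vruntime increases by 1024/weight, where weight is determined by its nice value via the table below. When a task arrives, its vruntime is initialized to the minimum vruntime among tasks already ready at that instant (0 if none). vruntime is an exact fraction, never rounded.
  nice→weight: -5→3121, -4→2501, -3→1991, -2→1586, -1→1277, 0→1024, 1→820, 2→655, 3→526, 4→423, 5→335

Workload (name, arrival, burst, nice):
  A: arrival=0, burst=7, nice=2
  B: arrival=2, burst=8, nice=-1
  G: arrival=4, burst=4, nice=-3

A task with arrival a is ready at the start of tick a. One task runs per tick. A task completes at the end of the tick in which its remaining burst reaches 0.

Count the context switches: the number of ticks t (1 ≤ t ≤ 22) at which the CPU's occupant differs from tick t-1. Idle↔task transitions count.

t=0: vr[A=0] → run A
t=1: vr[A=1024/655] → run A
t=2: vr[A=2048/655 B=2048/655] → run A
t=3: vr[A=3072/655 B=2048/655] → run B
t=4: vr[A=3072/655 B=3286016/836435 G=3286016/836435] → run B
t=5: vr[A=3072/655 B=3956736/836435 G=3286016/836435] → run G
t=6: vr[A=3072/655 B=3956736/836435 G=7398967296/1665342085] → run G
t=7: vr[A=3072/655 B=3956736/836435 G=8255476736/1665342085] → run A
t=8: vr[A=4096/655 B=3956736/836435 G=8255476736/1665342085] → run B
t=9: vr[A=4096/655 B=4627456/836435 G=8255476736/1665342085] → run G
t=10: vr[A=4096/655 B=4627456/836435 G=9111986176/1665342085] → run G
t=11: vr[A=4096/655 B=4627456/836435] → run B
t=12: vr[A=4096/655 B=5298176/836435] → run A
t=13: vr[A=1024/131 B=5298176/836435] → run B
t=14: vr[A=1024/131 B=5968896/836435] → run B
t=15: vr[A=1024/131 B=6639616/836435] → run A
t=16: vr[A=6144/655 B=6639616/836435] → run B
t=17: vr[A=6144/655 B=7310336/836435] → run B
t=18: vr[A=6144/655] → run A
t=19: (idle)
t=20: (idle)
t=21: (idle)
t=22: (idle)

context switches = 12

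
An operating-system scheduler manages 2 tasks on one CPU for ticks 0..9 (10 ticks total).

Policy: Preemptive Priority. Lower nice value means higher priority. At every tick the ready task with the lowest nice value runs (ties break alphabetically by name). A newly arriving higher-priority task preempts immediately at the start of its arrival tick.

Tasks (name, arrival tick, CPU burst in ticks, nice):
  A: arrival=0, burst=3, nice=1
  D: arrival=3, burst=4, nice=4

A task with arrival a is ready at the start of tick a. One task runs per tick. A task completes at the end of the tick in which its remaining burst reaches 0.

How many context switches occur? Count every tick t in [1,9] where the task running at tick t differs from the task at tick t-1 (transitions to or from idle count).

context switches = 2

t=0: ready={A} → run A
t=1: ready={A} → run A
t=2: ready={A} → run A
t=3: ready={D} → run D
t=4: ready={D} → run D
t=5: ready={D} → run D
t=6: ready={D} → run D
t=7: (idle)
t=8: (idle)
t=9: (idle)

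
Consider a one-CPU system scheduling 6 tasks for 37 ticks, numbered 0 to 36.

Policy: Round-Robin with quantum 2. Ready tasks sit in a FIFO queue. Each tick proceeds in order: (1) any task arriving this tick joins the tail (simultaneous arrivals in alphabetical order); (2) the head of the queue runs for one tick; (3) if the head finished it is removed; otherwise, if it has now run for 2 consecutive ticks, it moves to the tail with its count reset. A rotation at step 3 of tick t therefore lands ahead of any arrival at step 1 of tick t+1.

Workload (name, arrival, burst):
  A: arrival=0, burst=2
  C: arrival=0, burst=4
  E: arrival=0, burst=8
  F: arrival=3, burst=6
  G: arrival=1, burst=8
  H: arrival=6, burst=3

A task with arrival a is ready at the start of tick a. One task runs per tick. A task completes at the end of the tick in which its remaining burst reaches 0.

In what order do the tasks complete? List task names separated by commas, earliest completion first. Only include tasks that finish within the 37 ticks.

completion order = A, C, H, F, E, G

t=0: queue=[A,C,E] q_used=0 → run A
t=1: queue=[A,C,E,G] q_used=1 → run A
t=2: queue=[C,E,G] q_used=0 → run C
t=3: queue=[C,E,G,F] q_used=1 → run C
t=4: queue=[E,G,F,C] q_used=0 → run E
t=5: queue=[E,G,F,C] q_used=1 → run E
t=6: queue=[G,F,C,E,H] q_used=0 → run G
t=7: queue=[G,F,C,E,H] q_used=1 → run G
t=8: queue=[F,C,E,H,G] q_used=0 → run F
t=9: queue=[F,C,E,H,G] q_used=1 → run F
t=10: queue=[C,E,H,G,F] q_used=0 → run C
t=11: queue=[C,E,H,G,F] q_used=1 → run C
t=12: queue=[E,H,G,F] q_used=0 → run E
t=13: queue=[E,H,G,F] q_used=1 → run E
t=14: queue=[H,G,F,E] q_used=0 → run H
t=15: queue=[H,G,F,E] q_used=1 → run H
t=16: queue=[G,F,E,H] q_used=0 → run G
t=17: queue=[G,F,E,H] q_used=1 → run G
t=18: queue=[F,E,H,G] q_used=0 → run F
t=19: queue=[F,E,H,G] q_used=1 → run F
t=20: queue=[E,H,G,F] q_used=0 → run E
t=21: queue=[E,H,G,F] q_used=1 → run E
t=22: queue=[H,G,F,E] q_used=0 → run H
t=23: queue=[G,F,E] q_used=0 → run G
t=24: queue=[G,F,E] q_used=1 → run G
t=25: queue=[F,E,G] q_used=0 → run F
t=26: queue=[F,E,G] q_used=1 → run F
t=27: queue=[E,G] q_used=0 → run E
t=28: queue=[E,G] q_used=1 → run E
t=29: queue=[G] q_used=0 → run G
t=30: queue=[G] q_used=1 → run G
t=31: (idle)
t=32: (idle)
t=33: (idle)
t=34: (idle)
t=35: (idle)
t=36: (idle)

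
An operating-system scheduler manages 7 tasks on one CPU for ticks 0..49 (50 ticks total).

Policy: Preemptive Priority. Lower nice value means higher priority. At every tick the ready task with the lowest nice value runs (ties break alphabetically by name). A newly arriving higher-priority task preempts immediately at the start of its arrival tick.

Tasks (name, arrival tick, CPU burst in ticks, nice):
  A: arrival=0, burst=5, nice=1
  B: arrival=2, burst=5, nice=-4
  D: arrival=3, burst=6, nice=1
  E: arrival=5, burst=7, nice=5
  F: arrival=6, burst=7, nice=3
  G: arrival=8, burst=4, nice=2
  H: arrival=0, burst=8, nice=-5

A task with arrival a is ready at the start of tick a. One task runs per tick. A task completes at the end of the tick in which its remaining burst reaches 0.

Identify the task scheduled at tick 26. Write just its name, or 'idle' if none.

running at tick 26 = G

t=0: ready={A,H} → run H
t=1: ready={A,H} → run H
t=2: ready={A,B,H} → run H
t=3: ready={A,B,D,H} → run H
t=4: ready={A,B,D,H} → run H
t=5: ready={A,B,D,E,H} → run H
t=6: ready={A,B,D,E,F,H} → run H
t=7: ready={A,B,D,E,F,H} → run H
t=8: ready={A,B,D,E,F,G} → run B
t=9: ready={A,B,D,E,F,G} → run B
t=10: ready={A,B,D,E,F,G} → run B
t=11: ready={A,B,D,E,F,G} → run B
t=12: ready={A,B,D,E,F,G} → run B
t=13: ready={A,D,E,F,G} → run A
t=14: ready={A,D,E,F,G} → run A
t=15: ready={A,D,E,F,G} → run A
t=16: ready={A,D,E,F,G} → run A
t=17: ready={A,D,E,F,G} → run A
t=18: ready={D,E,F,G} → run D
t=19: ready={D,E,F,G} → run D
t=20: ready={D,E,F,G} → run D
t=21: ready={D,E,F,G} → run D
t=22: ready={D,E,F,G} → run D
t=23: ready={D,E,F,G} → run D
t=24: ready={E,F,G} → run G
t=25: ready={E,F,G} → run G
t=26: ready={E,F,G} → run G
t=27: ready={E,F,G} → run G
t=28: ready={E,F} → run F
t=29: ready={E,F} → run F
t=30: ready={E,F} → run F
t=31: ready={E,F} → run F
t=32: ready={E,F} → run F
t=33: ready={E,F} → run F
t=34: ready={E,F} → run F
t=35: ready={E} → run E
t=36: ready={E} → run E
t=37: ready={E} → run E
t=38: ready={E} → run E
t=39: ready={E} → run E
t=40: ready={E} → run E
t=41: ready={E} → run E
t=42: (idle)
t=43: (idle)
t=44: (idle)
t=45: (idle)
t=46: (idle)
t=47: (idle)
t=48: (idle)
t=49: (idle)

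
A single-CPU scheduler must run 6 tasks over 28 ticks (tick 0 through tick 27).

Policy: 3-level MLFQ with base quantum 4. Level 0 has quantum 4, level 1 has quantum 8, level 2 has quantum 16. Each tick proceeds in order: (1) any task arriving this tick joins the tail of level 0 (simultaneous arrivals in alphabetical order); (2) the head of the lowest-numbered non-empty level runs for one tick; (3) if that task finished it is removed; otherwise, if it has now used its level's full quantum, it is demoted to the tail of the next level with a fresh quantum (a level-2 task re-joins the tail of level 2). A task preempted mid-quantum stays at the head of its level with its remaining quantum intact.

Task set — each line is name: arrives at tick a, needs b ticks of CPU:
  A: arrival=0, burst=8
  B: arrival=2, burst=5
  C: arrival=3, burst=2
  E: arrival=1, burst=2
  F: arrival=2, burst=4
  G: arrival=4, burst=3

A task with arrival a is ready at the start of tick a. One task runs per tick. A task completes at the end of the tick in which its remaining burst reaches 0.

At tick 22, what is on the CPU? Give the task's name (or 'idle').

t=0: L0/L1/L2 = A/-/- → run A
t=1: L0/L1/L2 = AE/-/- → run A
t=2: L0/L1/L2 = AEBF/-/- → run A
t=3: L0/L1/L2 = AEBFC/-/- → run A
t=4: L0/L1/L2 = EBFCG/A/- → run E
t=5: L0/L1/L2 = EBFCG/A/- → run E
t=6: L0/L1/L2 = BFCG/A/- → run B
t=7: L0/L1/L2 = BFCG/A/- → run B
t=8: L0/L1/L2 = BFCG/A/- → run B
t=9: L0/L1/L2 = BFCG/A/- → run B
t=10: L0/L1/L2 = FCG/AB/- → run F
t=11: L0/L1/L2 = FCG/AB/- → run F
t=12: L0/L1/L2 = FCG/AB/- → run F
t=13: L0/L1/L2 = FCG/AB/- → run F
t=14: L0/L1/L2 = CG/AB/- → run C
t=15: L0/L1/L2 = CG/AB/- → run C
t=16: L0/L1/L2 = G/AB/- → run G
t=17: L0/L1/L2 = G/AB/- → run G
t=18: L0/L1/L2 = G/AB/- → run G
t=19: L0/L1/L2 = -/AB/- → run A
t=20: L0/L1/L2 = -/AB/- → run A
t=21: L0/L1/L2 = -/AB/- → run A
t=22: L0/L1/L2 = -/AB/- → run A
t=23: L0/L1/L2 = -/B/- → run B
t=24: (idle)
t=25: (idle)
t=26: (idle)
t=27: (idle)

running at tick 22 = A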